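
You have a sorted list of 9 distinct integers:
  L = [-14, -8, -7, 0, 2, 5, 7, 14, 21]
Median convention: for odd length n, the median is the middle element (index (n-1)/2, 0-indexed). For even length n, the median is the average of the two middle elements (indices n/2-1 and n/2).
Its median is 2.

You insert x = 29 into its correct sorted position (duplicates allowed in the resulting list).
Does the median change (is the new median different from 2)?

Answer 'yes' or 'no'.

Answer: yes

Derivation:
Old median = 2
Insert x = 29
New median = 7/2
Changed? yes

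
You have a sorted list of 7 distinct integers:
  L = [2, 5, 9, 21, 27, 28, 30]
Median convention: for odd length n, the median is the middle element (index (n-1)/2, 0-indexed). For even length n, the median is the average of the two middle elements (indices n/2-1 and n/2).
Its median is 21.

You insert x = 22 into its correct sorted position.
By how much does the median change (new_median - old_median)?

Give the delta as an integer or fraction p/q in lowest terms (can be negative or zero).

Old median = 21
After inserting x = 22: new sorted = [2, 5, 9, 21, 22, 27, 28, 30]
New median = 43/2
Delta = 43/2 - 21 = 1/2

Answer: 1/2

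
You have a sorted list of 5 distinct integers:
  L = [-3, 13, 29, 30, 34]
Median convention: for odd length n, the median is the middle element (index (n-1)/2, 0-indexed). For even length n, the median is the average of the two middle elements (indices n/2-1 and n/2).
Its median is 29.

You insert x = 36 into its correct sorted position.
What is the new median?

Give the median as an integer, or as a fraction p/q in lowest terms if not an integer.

Old list (sorted, length 5): [-3, 13, 29, 30, 34]
Old median = 29
Insert x = 36
Old length odd (5). Middle was index 2 = 29.
New length even (6). New median = avg of two middle elements.
x = 36: 5 elements are < x, 0 elements are > x.
New sorted list: [-3, 13, 29, 30, 34, 36]
New median = 59/2

Answer: 59/2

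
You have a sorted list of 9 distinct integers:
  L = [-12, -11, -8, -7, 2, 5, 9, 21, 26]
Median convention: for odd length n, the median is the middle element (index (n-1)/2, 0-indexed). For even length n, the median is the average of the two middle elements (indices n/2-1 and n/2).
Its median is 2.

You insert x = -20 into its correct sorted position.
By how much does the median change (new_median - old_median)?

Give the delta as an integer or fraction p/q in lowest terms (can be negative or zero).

Answer: -9/2

Derivation:
Old median = 2
After inserting x = -20: new sorted = [-20, -12, -11, -8, -7, 2, 5, 9, 21, 26]
New median = -5/2
Delta = -5/2 - 2 = -9/2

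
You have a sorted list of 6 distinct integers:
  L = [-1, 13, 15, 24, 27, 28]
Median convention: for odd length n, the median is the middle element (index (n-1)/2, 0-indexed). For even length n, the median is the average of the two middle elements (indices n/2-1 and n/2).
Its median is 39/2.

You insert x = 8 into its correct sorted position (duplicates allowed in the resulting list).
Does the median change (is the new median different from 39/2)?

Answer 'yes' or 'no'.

Old median = 39/2
Insert x = 8
New median = 15
Changed? yes

Answer: yes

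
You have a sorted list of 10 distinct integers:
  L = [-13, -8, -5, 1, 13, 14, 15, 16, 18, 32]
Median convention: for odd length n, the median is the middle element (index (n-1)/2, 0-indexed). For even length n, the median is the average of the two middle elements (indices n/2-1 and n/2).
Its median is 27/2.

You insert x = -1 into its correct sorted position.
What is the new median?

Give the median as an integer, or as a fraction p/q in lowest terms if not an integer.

Old list (sorted, length 10): [-13, -8, -5, 1, 13, 14, 15, 16, 18, 32]
Old median = 27/2
Insert x = -1
Old length even (10). Middle pair: indices 4,5 = 13,14.
New length odd (11). New median = single middle element.
x = -1: 3 elements are < x, 7 elements are > x.
New sorted list: [-13, -8, -5, -1, 1, 13, 14, 15, 16, 18, 32]
New median = 13

Answer: 13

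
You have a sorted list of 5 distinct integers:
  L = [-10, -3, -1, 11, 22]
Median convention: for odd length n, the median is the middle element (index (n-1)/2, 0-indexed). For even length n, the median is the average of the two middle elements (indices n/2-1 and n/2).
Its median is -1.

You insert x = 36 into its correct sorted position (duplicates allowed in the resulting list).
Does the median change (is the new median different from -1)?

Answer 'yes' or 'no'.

Old median = -1
Insert x = 36
New median = 5
Changed? yes

Answer: yes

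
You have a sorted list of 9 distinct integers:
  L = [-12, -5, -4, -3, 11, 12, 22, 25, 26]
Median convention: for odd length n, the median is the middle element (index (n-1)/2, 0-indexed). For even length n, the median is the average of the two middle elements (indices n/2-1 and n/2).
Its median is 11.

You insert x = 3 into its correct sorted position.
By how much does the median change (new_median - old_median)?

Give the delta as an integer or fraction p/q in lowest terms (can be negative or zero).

Answer: -4

Derivation:
Old median = 11
After inserting x = 3: new sorted = [-12, -5, -4, -3, 3, 11, 12, 22, 25, 26]
New median = 7
Delta = 7 - 11 = -4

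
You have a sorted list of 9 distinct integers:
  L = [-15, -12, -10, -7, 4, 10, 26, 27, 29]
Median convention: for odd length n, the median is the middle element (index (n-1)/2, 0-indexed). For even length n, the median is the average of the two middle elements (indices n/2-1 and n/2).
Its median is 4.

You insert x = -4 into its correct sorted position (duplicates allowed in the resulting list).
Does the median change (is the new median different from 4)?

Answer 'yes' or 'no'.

Old median = 4
Insert x = -4
New median = 0
Changed? yes

Answer: yes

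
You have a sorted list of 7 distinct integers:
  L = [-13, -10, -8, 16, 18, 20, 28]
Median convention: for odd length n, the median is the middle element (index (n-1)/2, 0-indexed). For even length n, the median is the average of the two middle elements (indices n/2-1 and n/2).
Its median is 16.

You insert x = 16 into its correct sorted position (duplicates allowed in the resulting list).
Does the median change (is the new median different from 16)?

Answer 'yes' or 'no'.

Old median = 16
Insert x = 16
New median = 16
Changed? no

Answer: no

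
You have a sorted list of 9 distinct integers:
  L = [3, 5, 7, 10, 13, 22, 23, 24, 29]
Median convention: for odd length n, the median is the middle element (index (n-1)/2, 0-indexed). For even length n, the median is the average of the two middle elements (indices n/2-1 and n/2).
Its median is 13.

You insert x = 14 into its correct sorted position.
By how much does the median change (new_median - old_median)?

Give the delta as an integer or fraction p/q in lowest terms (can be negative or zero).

Old median = 13
After inserting x = 14: new sorted = [3, 5, 7, 10, 13, 14, 22, 23, 24, 29]
New median = 27/2
Delta = 27/2 - 13 = 1/2

Answer: 1/2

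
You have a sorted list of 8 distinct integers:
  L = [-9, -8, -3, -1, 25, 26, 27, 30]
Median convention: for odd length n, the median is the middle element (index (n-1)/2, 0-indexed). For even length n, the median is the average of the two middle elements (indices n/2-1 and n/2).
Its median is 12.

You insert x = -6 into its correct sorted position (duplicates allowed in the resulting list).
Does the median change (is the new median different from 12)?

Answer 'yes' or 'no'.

Answer: yes

Derivation:
Old median = 12
Insert x = -6
New median = -1
Changed? yes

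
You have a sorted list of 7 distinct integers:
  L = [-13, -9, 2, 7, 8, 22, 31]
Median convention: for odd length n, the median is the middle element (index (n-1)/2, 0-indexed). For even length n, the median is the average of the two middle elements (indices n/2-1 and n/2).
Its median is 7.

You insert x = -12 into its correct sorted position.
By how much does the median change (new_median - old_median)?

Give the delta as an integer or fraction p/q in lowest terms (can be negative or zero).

Answer: -5/2

Derivation:
Old median = 7
After inserting x = -12: new sorted = [-13, -12, -9, 2, 7, 8, 22, 31]
New median = 9/2
Delta = 9/2 - 7 = -5/2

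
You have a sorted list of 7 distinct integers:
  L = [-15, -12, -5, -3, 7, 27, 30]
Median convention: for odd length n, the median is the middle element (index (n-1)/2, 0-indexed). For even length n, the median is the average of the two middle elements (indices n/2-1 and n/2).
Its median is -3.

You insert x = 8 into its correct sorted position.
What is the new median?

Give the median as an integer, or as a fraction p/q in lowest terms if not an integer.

Answer: 2

Derivation:
Old list (sorted, length 7): [-15, -12, -5, -3, 7, 27, 30]
Old median = -3
Insert x = 8
Old length odd (7). Middle was index 3 = -3.
New length even (8). New median = avg of two middle elements.
x = 8: 5 elements are < x, 2 elements are > x.
New sorted list: [-15, -12, -5, -3, 7, 8, 27, 30]
New median = 2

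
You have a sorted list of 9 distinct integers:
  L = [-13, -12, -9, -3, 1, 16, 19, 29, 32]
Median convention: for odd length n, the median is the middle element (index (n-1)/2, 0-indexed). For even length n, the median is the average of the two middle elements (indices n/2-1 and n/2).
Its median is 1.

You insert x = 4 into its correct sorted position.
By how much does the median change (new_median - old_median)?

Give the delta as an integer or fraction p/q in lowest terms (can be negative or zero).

Answer: 3/2

Derivation:
Old median = 1
After inserting x = 4: new sorted = [-13, -12, -9, -3, 1, 4, 16, 19, 29, 32]
New median = 5/2
Delta = 5/2 - 1 = 3/2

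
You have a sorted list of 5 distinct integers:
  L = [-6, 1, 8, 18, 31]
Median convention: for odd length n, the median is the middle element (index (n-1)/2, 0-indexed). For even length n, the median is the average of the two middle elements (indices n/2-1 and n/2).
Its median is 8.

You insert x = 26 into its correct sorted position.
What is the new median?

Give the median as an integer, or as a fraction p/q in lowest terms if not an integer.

Old list (sorted, length 5): [-6, 1, 8, 18, 31]
Old median = 8
Insert x = 26
Old length odd (5). Middle was index 2 = 8.
New length even (6). New median = avg of two middle elements.
x = 26: 4 elements are < x, 1 elements are > x.
New sorted list: [-6, 1, 8, 18, 26, 31]
New median = 13

Answer: 13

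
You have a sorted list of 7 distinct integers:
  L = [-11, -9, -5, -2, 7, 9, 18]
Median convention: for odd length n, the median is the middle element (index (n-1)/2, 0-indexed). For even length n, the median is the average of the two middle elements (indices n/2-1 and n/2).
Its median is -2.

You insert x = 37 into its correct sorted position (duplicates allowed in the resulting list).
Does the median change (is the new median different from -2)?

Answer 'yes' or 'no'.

Old median = -2
Insert x = 37
New median = 5/2
Changed? yes

Answer: yes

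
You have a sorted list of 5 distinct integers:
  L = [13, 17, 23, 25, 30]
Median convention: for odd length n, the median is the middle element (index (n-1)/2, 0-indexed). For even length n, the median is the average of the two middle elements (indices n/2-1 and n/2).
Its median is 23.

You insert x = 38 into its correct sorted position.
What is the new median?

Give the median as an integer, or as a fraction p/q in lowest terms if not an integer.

Old list (sorted, length 5): [13, 17, 23, 25, 30]
Old median = 23
Insert x = 38
Old length odd (5). Middle was index 2 = 23.
New length even (6). New median = avg of two middle elements.
x = 38: 5 elements are < x, 0 elements are > x.
New sorted list: [13, 17, 23, 25, 30, 38]
New median = 24

Answer: 24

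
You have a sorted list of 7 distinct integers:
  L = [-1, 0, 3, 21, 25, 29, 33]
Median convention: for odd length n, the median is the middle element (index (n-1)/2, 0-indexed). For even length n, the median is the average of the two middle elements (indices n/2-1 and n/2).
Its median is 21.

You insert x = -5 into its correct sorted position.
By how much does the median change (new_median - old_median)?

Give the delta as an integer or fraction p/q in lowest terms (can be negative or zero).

Answer: -9

Derivation:
Old median = 21
After inserting x = -5: new sorted = [-5, -1, 0, 3, 21, 25, 29, 33]
New median = 12
Delta = 12 - 21 = -9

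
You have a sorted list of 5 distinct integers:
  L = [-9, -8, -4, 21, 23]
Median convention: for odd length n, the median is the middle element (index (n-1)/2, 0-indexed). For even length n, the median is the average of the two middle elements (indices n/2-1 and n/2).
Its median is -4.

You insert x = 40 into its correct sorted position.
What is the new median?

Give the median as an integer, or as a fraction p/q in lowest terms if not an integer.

Answer: 17/2

Derivation:
Old list (sorted, length 5): [-9, -8, -4, 21, 23]
Old median = -4
Insert x = 40
Old length odd (5). Middle was index 2 = -4.
New length even (6). New median = avg of two middle elements.
x = 40: 5 elements are < x, 0 elements are > x.
New sorted list: [-9, -8, -4, 21, 23, 40]
New median = 17/2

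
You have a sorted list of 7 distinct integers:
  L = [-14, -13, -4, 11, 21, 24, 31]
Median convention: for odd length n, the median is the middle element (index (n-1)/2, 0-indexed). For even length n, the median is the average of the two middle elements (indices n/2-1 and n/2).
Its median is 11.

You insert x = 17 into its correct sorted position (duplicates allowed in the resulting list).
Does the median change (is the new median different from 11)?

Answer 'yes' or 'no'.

Old median = 11
Insert x = 17
New median = 14
Changed? yes

Answer: yes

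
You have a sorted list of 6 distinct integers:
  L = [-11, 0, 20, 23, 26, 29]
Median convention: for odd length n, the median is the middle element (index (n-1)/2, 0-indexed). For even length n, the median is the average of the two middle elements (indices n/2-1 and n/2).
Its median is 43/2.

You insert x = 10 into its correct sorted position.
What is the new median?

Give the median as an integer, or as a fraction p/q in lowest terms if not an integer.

Old list (sorted, length 6): [-11, 0, 20, 23, 26, 29]
Old median = 43/2
Insert x = 10
Old length even (6). Middle pair: indices 2,3 = 20,23.
New length odd (7). New median = single middle element.
x = 10: 2 elements are < x, 4 elements are > x.
New sorted list: [-11, 0, 10, 20, 23, 26, 29]
New median = 20

Answer: 20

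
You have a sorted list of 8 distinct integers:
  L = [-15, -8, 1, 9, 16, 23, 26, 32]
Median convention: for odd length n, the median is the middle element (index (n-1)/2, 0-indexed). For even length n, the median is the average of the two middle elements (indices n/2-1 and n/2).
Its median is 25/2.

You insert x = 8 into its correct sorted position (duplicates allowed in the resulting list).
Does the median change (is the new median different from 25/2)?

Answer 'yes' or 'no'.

Old median = 25/2
Insert x = 8
New median = 9
Changed? yes

Answer: yes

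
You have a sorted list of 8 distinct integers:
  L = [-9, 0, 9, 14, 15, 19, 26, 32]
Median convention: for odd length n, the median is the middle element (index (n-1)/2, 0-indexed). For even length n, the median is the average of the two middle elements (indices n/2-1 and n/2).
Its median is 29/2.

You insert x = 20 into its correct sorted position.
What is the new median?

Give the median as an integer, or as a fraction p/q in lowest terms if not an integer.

Old list (sorted, length 8): [-9, 0, 9, 14, 15, 19, 26, 32]
Old median = 29/2
Insert x = 20
Old length even (8). Middle pair: indices 3,4 = 14,15.
New length odd (9). New median = single middle element.
x = 20: 6 elements are < x, 2 elements are > x.
New sorted list: [-9, 0, 9, 14, 15, 19, 20, 26, 32]
New median = 15

Answer: 15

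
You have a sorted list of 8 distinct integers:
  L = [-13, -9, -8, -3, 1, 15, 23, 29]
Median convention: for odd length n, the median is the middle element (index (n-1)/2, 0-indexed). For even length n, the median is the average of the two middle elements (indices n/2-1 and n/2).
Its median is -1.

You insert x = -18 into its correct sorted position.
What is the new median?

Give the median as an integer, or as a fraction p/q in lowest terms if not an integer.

Old list (sorted, length 8): [-13, -9, -8, -3, 1, 15, 23, 29]
Old median = -1
Insert x = -18
Old length even (8). Middle pair: indices 3,4 = -3,1.
New length odd (9). New median = single middle element.
x = -18: 0 elements are < x, 8 elements are > x.
New sorted list: [-18, -13, -9, -8, -3, 1, 15, 23, 29]
New median = -3

Answer: -3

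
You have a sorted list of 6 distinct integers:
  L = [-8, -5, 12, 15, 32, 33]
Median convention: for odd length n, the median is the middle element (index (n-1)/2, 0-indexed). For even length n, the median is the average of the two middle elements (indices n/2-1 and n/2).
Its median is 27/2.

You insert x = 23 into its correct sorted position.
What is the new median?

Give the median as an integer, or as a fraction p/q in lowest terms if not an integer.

Answer: 15

Derivation:
Old list (sorted, length 6): [-8, -5, 12, 15, 32, 33]
Old median = 27/2
Insert x = 23
Old length even (6). Middle pair: indices 2,3 = 12,15.
New length odd (7). New median = single middle element.
x = 23: 4 elements are < x, 2 elements are > x.
New sorted list: [-8, -5, 12, 15, 23, 32, 33]
New median = 15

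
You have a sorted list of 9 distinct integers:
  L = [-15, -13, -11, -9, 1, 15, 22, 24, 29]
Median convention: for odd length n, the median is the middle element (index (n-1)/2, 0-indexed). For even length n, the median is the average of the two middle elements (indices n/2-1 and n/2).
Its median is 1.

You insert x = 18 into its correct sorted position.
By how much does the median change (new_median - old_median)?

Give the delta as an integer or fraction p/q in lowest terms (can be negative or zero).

Answer: 7

Derivation:
Old median = 1
After inserting x = 18: new sorted = [-15, -13, -11, -9, 1, 15, 18, 22, 24, 29]
New median = 8
Delta = 8 - 1 = 7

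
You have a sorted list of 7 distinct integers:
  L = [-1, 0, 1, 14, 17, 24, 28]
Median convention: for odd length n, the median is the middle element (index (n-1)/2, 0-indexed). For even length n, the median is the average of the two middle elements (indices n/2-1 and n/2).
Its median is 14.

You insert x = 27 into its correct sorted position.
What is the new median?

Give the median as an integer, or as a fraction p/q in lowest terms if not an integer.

Old list (sorted, length 7): [-1, 0, 1, 14, 17, 24, 28]
Old median = 14
Insert x = 27
Old length odd (7). Middle was index 3 = 14.
New length even (8). New median = avg of two middle elements.
x = 27: 6 elements are < x, 1 elements are > x.
New sorted list: [-1, 0, 1, 14, 17, 24, 27, 28]
New median = 31/2

Answer: 31/2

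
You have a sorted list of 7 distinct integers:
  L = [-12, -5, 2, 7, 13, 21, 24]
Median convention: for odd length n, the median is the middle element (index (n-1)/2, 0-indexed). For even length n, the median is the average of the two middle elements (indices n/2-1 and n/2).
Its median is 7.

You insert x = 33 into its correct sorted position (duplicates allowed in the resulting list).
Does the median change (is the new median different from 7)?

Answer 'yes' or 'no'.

Old median = 7
Insert x = 33
New median = 10
Changed? yes

Answer: yes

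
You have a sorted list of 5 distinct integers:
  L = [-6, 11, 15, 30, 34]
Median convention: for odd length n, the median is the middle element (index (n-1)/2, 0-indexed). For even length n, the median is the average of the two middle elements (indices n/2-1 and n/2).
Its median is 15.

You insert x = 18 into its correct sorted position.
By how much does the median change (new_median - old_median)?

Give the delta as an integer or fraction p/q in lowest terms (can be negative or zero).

Old median = 15
After inserting x = 18: new sorted = [-6, 11, 15, 18, 30, 34]
New median = 33/2
Delta = 33/2 - 15 = 3/2

Answer: 3/2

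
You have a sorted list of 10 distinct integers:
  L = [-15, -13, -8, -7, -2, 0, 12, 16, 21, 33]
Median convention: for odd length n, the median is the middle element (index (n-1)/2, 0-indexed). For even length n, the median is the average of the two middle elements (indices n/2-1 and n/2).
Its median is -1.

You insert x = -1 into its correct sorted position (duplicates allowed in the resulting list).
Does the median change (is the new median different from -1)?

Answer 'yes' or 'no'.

Answer: no

Derivation:
Old median = -1
Insert x = -1
New median = -1
Changed? no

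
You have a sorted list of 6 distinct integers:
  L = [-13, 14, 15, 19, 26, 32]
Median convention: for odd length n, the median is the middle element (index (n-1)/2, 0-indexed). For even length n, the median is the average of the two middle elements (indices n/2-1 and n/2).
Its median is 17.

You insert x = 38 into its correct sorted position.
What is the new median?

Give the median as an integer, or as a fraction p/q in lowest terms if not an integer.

Answer: 19

Derivation:
Old list (sorted, length 6): [-13, 14, 15, 19, 26, 32]
Old median = 17
Insert x = 38
Old length even (6). Middle pair: indices 2,3 = 15,19.
New length odd (7). New median = single middle element.
x = 38: 6 elements are < x, 0 elements are > x.
New sorted list: [-13, 14, 15, 19, 26, 32, 38]
New median = 19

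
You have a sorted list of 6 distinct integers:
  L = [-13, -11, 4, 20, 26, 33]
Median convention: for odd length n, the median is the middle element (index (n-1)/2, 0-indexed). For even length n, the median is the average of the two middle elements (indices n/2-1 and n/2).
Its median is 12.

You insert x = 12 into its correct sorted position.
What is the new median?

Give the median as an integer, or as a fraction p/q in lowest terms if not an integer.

Old list (sorted, length 6): [-13, -11, 4, 20, 26, 33]
Old median = 12
Insert x = 12
Old length even (6). Middle pair: indices 2,3 = 4,20.
New length odd (7). New median = single middle element.
x = 12: 3 elements are < x, 3 elements are > x.
New sorted list: [-13, -11, 4, 12, 20, 26, 33]
New median = 12

Answer: 12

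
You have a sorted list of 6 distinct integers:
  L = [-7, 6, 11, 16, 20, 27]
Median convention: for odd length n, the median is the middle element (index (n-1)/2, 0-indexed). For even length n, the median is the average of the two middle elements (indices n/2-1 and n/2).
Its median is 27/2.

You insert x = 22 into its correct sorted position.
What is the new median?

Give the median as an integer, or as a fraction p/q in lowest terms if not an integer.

Answer: 16

Derivation:
Old list (sorted, length 6): [-7, 6, 11, 16, 20, 27]
Old median = 27/2
Insert x = 22
Old length even (6). Middle pair: indices 2,3 = 11,16.
New length odd (7). New median = single middle element.
x = 22: 5 elements are < x, 1 elements are > x.
New sorted list: [-7, 6, 11, 16, 20, 22, 27]
New median = 16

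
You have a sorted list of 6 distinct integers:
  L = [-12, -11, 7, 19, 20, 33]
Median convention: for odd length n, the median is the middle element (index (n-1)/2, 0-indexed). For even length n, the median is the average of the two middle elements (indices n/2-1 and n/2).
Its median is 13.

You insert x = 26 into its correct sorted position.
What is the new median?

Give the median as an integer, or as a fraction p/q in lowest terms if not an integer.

Answer: 19

Derivation:
Old list (sorted, length 6): [-12, -11, 7, 19, 20, 33]
Old median = 13
Insert x = 26
Old length even (6). Middle pair: indices 2,3 = 7,19.
New length odd (7). New median = single middle element.
x = 26: 5 elements are < x, 1 elements are > x.
New sorted list: [-12, -11, 7, 19, 20, 26, 33]
New median = 19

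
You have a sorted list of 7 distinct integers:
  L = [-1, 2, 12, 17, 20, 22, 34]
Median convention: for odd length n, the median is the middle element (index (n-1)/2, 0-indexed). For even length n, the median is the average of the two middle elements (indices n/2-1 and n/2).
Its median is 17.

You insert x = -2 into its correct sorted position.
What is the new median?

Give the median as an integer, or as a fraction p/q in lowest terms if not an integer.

Old list (sorted, length 7): [-1, 2, 12, 17, 20, 22, 34]
Old median = 17
Insert x = -2
Old length odd (7). Middle was index 3 = 17.
New length even (8). New median = avg of two middle elements.
x = -2: 0 elements are < x, 7 elements are > x.
New sorted list: [-2, -1, 2, 12, 17, 20, 22, 34]
New median = 29/2

Answer: 29/2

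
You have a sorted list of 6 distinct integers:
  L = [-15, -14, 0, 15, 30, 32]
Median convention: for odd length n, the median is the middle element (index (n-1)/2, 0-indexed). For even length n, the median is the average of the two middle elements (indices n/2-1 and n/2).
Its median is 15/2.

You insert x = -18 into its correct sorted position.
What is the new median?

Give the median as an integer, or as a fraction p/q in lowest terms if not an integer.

Answer: 0

Derivation:
Old list (sorted, length 6): [-15, -14, 0, 15, 30, 32]
Old median = 15/2
Insert x = -18
Old length even (6). Middle pair: indices 2,3 = 0,15.
New length odd (7). New median = single middle element.
x = -18: 0 elements are < x, 6 elements are > x.
New sorted list: [-18, -15, -14, 0, 15, 30, 32]
New median = 0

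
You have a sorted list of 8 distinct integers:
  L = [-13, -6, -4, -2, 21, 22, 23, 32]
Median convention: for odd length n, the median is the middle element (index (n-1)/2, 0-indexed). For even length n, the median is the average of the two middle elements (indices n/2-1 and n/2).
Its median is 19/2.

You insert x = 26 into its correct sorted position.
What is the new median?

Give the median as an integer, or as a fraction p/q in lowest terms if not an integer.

Answer: 21

Derivation:
Old list (sorted, length 8): [-13, -6, -4, -2, 21, 22, 23, 32]
Old median = 19/2
Insert x = 26
Old length even (8). Middle pair: indices 3,4 = -2,21.
New length odd (9). New median = single middle element.
x = 26: 7 elements are < x, 1 elements are > x.
New sorted list: [-13, -6, -4, -2, 21, 22, 23, 26, 32]
New median = 21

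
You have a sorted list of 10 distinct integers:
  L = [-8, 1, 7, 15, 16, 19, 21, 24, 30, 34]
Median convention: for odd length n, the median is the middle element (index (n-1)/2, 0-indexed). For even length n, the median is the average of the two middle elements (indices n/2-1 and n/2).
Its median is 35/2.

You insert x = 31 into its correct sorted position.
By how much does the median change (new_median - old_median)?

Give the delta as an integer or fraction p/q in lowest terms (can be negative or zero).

Answer: 3/2

Derivation:
Old median = 35/2
After inserting x = 31: new sorted = [-8, 1, 7, 15, 16, 19, 21, 24, 30, 31, 34]
New median = 19
Delta = 19 - 35/2 = 3/2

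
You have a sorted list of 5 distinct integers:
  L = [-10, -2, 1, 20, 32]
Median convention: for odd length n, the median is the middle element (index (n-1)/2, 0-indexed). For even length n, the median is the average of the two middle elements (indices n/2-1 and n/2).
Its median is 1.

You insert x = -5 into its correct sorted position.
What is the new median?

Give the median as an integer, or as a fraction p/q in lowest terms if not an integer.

Answer: -1/2

Derivation:
Old list (sorted, length 5): [-10, -2, 1, 20, 32]
Old median = 1
Insert x = -5
Old length odd (5). Middle was index 2 = 1.
New length even (6). New median = avg of two middle elements.
x = -5: 1 elements are < x, 4 elements are > x.
New sorted list: [-10, -5, -2, 1, 20, 32]
New median = -1/2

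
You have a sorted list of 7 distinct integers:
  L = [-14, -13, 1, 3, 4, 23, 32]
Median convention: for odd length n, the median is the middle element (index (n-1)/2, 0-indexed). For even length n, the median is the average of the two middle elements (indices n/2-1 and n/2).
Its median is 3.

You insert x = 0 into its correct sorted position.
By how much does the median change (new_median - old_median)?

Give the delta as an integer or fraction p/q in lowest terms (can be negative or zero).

Answer: -1

Derivation:
Old median = 3
After inserting x = 0: new sorted = [-14, -13, 0, 1, 3, 4, 23, 32]
New median = 2
Delta = 2 - 3 = -1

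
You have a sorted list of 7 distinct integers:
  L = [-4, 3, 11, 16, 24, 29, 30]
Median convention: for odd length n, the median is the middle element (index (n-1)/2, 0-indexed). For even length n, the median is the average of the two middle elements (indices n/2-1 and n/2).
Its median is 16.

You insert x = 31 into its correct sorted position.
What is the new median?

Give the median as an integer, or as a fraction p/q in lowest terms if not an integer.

Answer: 20

Derivation:
Old list (sorted, length 7): [-4, 3, 11, 16, 24, 29, 30]
Old median = 16
Insert x = 31
Old length odd (7). Middle was index 3 = 16.
New length even (8). New median = avg of two middle elements.
x = 31: 7 elements are < x, 0 elements are > x.
New sorted list: [-4, 3, 11, 16, 24, 29, 30, 31]
New median = 20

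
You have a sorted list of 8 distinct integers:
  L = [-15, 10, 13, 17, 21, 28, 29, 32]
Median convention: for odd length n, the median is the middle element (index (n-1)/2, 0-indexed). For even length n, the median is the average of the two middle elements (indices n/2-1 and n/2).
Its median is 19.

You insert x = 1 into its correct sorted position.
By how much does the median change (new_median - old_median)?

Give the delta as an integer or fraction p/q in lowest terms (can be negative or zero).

Old median = 19
After inserting x = 1: new sorted = [-15, 1, 10, 13, 17, 21, 28, 29, 32]
New median = 17
Delta = 17 - 19 = -2

Answer: -2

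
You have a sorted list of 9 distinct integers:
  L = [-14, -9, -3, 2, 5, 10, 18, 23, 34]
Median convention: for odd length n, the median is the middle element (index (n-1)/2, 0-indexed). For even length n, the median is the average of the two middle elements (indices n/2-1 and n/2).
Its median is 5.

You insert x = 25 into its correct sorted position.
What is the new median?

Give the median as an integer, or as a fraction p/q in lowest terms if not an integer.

Answer: 15/2

Derivation:
Old list (sorted, length 9): [-14, -9, -3, 2, 5, 10, 18, 23, 34]
Old median = 5
Insert x = 25
Old length odd (9). Middle was index 4 = 5.
New length even (10). New median = avg of two middle elements.
x = 25: 8 elements are < x, 1 elements are > x.
New sorted list: [-14, -9, -3, 2, 5, 10, 18, 23, 25, 34]
New median = 15/2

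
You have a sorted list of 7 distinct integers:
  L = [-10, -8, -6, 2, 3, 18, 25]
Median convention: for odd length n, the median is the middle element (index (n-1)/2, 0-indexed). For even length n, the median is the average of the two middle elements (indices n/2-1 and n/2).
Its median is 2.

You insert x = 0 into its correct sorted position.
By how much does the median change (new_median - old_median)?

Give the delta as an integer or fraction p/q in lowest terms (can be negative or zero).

Old median = 2
After inserting x = 0: new sorted = [-10, -8, -6, 0, 2, 3, 18, 25]
New median = 1
Delta = 1 - 2 = -1

Answer: -1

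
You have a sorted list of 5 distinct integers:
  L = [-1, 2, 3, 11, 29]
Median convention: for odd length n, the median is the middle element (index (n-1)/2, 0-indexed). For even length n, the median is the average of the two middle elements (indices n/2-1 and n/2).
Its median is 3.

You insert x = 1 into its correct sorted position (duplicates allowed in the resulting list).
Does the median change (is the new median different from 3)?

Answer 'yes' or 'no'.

Answer: yes

Derivation:
Old median = 3
Insert x = 1
New median = 5/2
Changed? yes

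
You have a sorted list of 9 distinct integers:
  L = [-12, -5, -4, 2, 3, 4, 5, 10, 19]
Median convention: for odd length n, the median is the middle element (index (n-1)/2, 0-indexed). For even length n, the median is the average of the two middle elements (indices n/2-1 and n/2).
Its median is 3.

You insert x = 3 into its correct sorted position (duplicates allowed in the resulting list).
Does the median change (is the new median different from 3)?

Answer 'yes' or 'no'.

Old median = 3
Insert x = 3
New median = 3
Changed? no

Answer: no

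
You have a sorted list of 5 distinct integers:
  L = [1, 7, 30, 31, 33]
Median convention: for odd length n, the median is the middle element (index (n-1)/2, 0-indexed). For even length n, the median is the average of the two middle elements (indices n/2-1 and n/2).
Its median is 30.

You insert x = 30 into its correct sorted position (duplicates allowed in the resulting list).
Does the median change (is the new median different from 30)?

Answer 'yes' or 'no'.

Answer: no

Derivation:
Old median = 30
Insert x = 30
New median = 30
Changed? no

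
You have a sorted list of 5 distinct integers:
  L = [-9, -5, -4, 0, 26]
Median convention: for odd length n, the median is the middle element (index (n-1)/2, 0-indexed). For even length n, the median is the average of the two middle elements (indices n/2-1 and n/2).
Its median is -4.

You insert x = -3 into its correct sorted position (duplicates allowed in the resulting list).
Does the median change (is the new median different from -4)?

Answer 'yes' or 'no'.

Answer: yes

Derivation:
Old median = -4
Insert x = -3
New median = -7/2
Changed? yes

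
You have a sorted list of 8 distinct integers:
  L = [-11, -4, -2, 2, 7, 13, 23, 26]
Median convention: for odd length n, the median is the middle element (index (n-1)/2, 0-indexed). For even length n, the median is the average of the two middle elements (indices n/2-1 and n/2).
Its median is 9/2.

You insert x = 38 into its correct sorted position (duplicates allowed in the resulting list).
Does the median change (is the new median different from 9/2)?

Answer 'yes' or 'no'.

Old median = 9/2
Insert x = 38
New median = 7
Changed? yes

Answer: yes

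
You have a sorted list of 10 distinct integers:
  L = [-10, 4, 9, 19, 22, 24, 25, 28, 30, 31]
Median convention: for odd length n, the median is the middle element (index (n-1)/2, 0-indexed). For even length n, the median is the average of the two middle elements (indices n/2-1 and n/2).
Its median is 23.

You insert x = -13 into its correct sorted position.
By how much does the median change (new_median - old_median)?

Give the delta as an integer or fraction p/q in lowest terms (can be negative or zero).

Old median = 23
After inserting x = -13: new sorted = [-13, -10, 4, 9, 19, 22, 24, 25, 28, 30, 31]
New median = 22
Delta = 22 - 23 = -1

Answer: -1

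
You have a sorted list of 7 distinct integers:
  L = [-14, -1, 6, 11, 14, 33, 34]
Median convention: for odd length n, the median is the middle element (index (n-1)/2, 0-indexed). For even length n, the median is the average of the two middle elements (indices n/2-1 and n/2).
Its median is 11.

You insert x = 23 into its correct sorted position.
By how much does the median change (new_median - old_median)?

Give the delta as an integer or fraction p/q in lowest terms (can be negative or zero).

Answer: 3/2

Derivation:
Old median = 11
After inserting x = 23: new sorted = [-14, -1, 6, 11, 14, 23, 33, 34]
New median = 25/2
Delta = 25/2 - 11 = 3/2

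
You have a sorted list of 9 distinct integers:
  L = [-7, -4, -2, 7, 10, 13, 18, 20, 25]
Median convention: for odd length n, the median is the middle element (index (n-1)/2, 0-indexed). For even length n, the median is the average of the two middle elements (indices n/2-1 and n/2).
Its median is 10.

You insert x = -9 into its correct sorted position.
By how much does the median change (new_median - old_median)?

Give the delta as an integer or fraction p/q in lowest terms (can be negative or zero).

Old median = 10
After inserting x = -9: new sorted = [-9, -7, -4, -2, 7, 10, 13, 18, 20, 25]
New median = 17/2
Delta = 17/2 - 10 = -3/2

Answer: -3/2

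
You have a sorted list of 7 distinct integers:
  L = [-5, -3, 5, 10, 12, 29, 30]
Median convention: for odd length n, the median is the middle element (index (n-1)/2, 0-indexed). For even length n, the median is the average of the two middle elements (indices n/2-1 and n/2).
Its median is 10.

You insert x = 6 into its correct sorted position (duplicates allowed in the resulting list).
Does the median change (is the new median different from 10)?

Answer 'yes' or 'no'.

Old median = 10
Insert x = 6
New median = 8
Changed? yes

Answer: yes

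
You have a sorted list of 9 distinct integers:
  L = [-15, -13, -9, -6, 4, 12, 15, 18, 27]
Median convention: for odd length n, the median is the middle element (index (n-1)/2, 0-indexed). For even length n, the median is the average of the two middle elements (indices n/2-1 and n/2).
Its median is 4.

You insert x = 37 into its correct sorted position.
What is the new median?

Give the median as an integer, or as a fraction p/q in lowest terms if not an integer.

Answer: 8

Derivation:
Old list (sorted, length 9): [-15, -13, -9, -6, 4, 12, 15, 18, 27]
Old median = 4
Insert x = 37
Old length odd (9). Middle was index 4 = 4.
New length even (10). New median = avg of two middle elements.
x = 37: 9 elements are < x, 0 elements are > x.
New sorted list: [-15, -13, -9, -6, 4, 12, 15, 18, 27, 37]
New median = 8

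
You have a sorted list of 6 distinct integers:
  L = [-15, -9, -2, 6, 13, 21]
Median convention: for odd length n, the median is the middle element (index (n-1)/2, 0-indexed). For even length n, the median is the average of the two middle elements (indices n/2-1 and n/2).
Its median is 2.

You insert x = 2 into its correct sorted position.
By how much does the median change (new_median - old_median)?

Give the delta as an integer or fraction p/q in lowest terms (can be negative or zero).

Old median = 2
After inserting x = 2: new sorted = [-15, -9, -2, 2, 6, 13, 21]
New median = 2
Delta = 2 - 2 = 0

Answer: 0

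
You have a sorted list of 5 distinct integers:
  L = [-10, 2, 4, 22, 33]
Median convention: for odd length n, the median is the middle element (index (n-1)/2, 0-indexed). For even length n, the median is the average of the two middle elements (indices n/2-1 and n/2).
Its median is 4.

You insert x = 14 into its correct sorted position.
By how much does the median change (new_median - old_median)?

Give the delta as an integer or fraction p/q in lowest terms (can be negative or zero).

Answer: 5

Derivation:
Old median = 4
After inserting x = 14: new sorted = [-10, 2, 4, 14, 22, 33]
New median = 9
Delta = 9 - 4 = 5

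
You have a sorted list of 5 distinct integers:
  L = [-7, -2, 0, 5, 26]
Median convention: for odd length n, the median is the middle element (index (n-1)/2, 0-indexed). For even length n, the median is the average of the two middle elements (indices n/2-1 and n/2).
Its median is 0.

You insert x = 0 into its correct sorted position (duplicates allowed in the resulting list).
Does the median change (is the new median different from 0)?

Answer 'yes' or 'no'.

Answer: no

Derivation:
Old median = 0
Insert x = 0
New median = 0
Changed? no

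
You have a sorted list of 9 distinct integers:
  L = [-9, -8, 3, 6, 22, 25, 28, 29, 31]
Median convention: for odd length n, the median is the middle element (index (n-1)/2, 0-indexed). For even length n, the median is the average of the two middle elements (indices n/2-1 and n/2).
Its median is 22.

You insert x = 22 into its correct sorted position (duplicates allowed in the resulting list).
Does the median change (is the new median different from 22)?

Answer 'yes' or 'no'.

Old median = 22
Insert x = 22
New median = 22
Changed? no

Answer: no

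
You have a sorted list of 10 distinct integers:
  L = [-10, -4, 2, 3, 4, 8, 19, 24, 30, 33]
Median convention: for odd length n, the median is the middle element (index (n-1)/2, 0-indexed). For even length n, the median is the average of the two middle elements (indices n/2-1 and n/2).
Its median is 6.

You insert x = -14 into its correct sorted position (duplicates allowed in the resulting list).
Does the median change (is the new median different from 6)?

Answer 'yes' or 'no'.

Answer: yes

Derivation:
Old median = 6
Insert x = -14
New median = 4
Changed? yes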